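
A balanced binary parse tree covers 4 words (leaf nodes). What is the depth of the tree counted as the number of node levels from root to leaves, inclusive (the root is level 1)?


In a balanced binary tree with n leaves the deepest leaf is ceil(log2(n)) edges below the root,
so counting node levels inclusive of root and leaves gives ceil(log2(n)) + 1 levels.
log2(4) = 2.0000
ceil(2.0000) = 2
levels = 2 + 1 = 3

3


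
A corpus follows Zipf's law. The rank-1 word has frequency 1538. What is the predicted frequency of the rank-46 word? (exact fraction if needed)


Zipf's law: freq(rank) = f1 / rank
f1 = 1538, rank = 46
freq = 1538 / 46
GCD(1538, 46) = 2
Simplified: 769/23

769/23


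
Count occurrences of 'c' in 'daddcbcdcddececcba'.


Scanning 'daddcbcdcddececcba' for 'c':
  Position 4: 'c' -> MATCH (count: 1)
  Position 6: 'c' -> MATCH (count: 2)
  Position 8: 'c' -> MATCH (count: 3)
  Position 12: 'c' -> MATCH (count: 4)
  Position 14: 'c' -> MATCH (count: 5)
  Position 15: 'c' -> MATCH (count: 6)
Total occurrences of 'c': 6

6


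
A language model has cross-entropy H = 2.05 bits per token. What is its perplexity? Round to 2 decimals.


Perplexity formula: PP = 2^H
H = 2.05
PP = 2^2.05
Decompose: 2^2.05 = 2^2 * 2^0.05
2^2 = 4, 2^0.05 ~ 1.0352649
PP ~ 4 * 1.0352649 = 4.1410596
Rounded to 2 decimals: 4.14

4.14


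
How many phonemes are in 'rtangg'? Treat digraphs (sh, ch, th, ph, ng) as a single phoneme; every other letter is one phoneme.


Parsing 'rtangg' greedily, digraphs first:
  'r' -> consonant phoneme (phonemes so far: 1)
  't' -> consonant phoneme (phonemes so far: 2)
  'a' -> vowel phoneme (phonemes so far: 3)
  'ng' -> digraph (1 consonant phoneme) (phonemes so far: 4)
  'g' -> consonant phoneme (phonemes so far: 5)
Total phonemes: 5

5


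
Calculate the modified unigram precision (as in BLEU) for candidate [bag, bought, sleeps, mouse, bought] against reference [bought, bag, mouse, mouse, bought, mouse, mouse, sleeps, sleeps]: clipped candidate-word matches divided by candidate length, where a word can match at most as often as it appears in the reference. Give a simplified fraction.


Reference word counts: {'bag': 1, 'bought': 2, 'mouse': 4, 'sleeps': 2}
Checking each candidate word (with clipping):
  'bag' -> in reference (ref count 1, used 1/1) -> match (matches: 1)
  'bought' -> in reference (ref count 2, used 1/2) -> match (matches: 2)
  'sleeps' -> in reference (ref count 2, used 1/2) -> match (matches: 3)
  'mouse' -> in reference (ref count 4, used 1/4) -> match (matches: 4)
  'bought' -> in reference (ref count 2, used 2/2) -> match (matches: 5)
Clipped matches: 5, Candidate length: 5
Precision = 5/5 = 1

1


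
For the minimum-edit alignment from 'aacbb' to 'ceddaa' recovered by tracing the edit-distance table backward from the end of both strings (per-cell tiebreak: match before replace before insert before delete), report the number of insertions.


Edit distance = 6. Backtracking from cell (5, 6) with preference match > replace > insert > delete,
then listing the resulting alignment 'aacbb' -> 'ceddaa' left to right:
  Step 1: insert 'c' [insertion #1]
  Step 2: replace a->e
  Step 3: replace a->d
  Step 4: replace c->d
  Step 5: replace b->a
  Step 6: replace b->a
Total insertions: 1

1


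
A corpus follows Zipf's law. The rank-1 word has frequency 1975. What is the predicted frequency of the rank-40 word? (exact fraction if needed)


Zipf's law: freq(rank) = f1 / rank
f1 = 1975, rank = 40
freq = 1975 / 40
GCD(1975, 40) = 5
Simplified: 395/8

395/8


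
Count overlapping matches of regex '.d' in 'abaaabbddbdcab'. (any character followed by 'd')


Pattern: .d means any character followed by 'd'.
Scanning 'abaaabbddbdcab' position-by-position:
  Pos 0: window 'ab' -> no
  Pos 1: window 'ba' -> no
  Pos 2: window 'aa' -> no
  Pos 3: window 'aa' -> no
  Pos 4: window 'ab' -> no
  Pos 5: window 'bb' -> no
  Pos 6: window 'bd' -> MATCH
  Pos 7: window 'dd' -> MATCH
  Pos 8: window 'db' -> no
  Pos 9: window 'bd' -> MATCH
  Pos 10: window 'dc' -> no
  Pos 11: window 'ca' -> no
  Pos 12: window 'ab' -> no
  Pos 13: window 'b' -> no
Total matches: 3

3


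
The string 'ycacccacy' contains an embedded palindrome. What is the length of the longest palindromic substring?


Scanning 'ycacccacy' for palindromic substrings.
Substring at positions 0-8: 'ycacccacy'.
Check: reverse('ycacccacy') = 'ycacccacy' -> palindrome confirmed.
No longer palindromic substring exists; longest length = 9

9


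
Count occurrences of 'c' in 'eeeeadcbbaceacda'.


Scanning 'eeeeadcbbaceacda' for 'c':
  Position 6: 'c' -> MATCH (count: 1)
  Position 10: 'c' -> MATCH (count: 2)
  Position 13: 'c' -> MATCH (count: 3)
Total occurrences of 'c': 3

3


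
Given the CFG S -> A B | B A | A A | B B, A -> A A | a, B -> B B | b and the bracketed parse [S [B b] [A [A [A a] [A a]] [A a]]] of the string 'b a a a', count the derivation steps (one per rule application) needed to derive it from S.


Every bracketed nonterminal node [X ...] in the tree is produced by exactly one rule application.
Reading the tree off as a leftmost derivation:
  Step 1: S  =>  B A   (applied S -> B A)
  Step 2: B A  =>  b A   (applied B -> b)
  Step 3: b A  =>  b A A   (applied A -> A A)
  Step 4: b A A  =>  b A A A   (applied A -> A A)
  Step 5: b A A A  =>  b a A A   (applied A -> a)
  Step 6: b a A A  =>  b a a A   (applied A -> a)
  Step 7: b a a A  =>  b a a a   (applied A -> a)
Final yield: b a a a
Total rewrite steps: 7

7


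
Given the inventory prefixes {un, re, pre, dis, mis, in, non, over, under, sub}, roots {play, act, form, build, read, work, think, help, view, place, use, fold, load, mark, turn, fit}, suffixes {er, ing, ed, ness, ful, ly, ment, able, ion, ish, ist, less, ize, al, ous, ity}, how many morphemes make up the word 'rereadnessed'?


Segmenting 'rereadnessed' against the inventory:
  're' -> prefix (morpheme 1)
  'read' -> root (morpheme 2)
  'ness' -> suffix (morpheme 3)
  'ed' -> suffix (morpheme 4)
Total morphemes: 4

4


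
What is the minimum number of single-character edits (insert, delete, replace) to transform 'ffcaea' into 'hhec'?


Building DP table for s1='ffcaea' (len 6) and s2='hhec' (len 4):
       h  h  e  c
    0  1  2  3  4
  f 1  1  2  3  4
  f 2  2  2  3  4
  c 3  3  3  3  3
  a 4  4  4  4  4
  e 5  5  5  4  5
  a 6  6  6  5  5
Edit distance = dp[6][4] = 5

5


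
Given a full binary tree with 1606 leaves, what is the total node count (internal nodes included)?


Leaf nodes (terminals): 1606
Internal nodes = n - 1 = 1606 - 1 = 1605
Total = leaves + internal = 1606 + 1605 = 3211

3211


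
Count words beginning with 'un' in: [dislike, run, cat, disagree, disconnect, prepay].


Checking each word for prefix 'un':
  'dislike' -> no (count: 0)
  'run' -> no (count: 0)
  'cat' -> no (count: 0)
  'disagree' -> no (count: 0)
  'disconnect' -> no (count: 0)
  'prepay' -> no (count: 0)
Total with prefix 'un': 0

0


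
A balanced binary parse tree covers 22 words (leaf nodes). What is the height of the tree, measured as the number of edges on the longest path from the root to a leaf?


In a balanced binary tree with n leaves the deepest leaf is ceil(log2(n)) edges below the root.
log2(22) = 4.4594
ceil(4.4594) = 5
height (edges) = 5

5


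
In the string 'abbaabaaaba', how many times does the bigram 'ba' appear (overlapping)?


Scanning 'abbaabaaaba' for bigram 'ba':
  Position 0: 'ab' -> no
  Position 1: 'bb' -> no
  Position 2: 'ba' -> MATCH
  Position 3: 'aa' -> no
  Position 4: 'ab' -> no
  Position 5: 'ba' -> MATCH
  Position 6: 'aa' -> no
  Position 7: 'aa' -> no
  Position 8: 'ab' -> no
  Position 9: 'ba' -> MATCH
Total matches: 3

3


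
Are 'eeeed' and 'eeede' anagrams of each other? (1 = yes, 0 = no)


Sort characters of 'eeeed': 'deeee'
Sort characters of 'eeede': 'deeee'
Sorted forms match -> they ARE anagrams
Result: 1

1


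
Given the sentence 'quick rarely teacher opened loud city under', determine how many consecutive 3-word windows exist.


Word trigrams from [7] words:
  Trigram 1: (quick rarely teacher)
  Trigram 2: (rarely teacher opened)
  Trigram 3: (teacher opened loud)
  Trigram 4: (opened loud city)
  Trigram 5: (loud city under)
Total word trigrams: 7 - 2 = 5

5


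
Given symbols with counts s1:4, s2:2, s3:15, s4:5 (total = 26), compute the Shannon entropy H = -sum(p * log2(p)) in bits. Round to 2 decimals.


Computing entropy H = -sum(p_i * log2(p_i)):
  s1: p = 4/26 = 0.1538, -p*log2(p) = 0.4155
  s2: p = 2/26 = 0.0769, -p*log2(p) = 0.2846
  s3: p = 15/26 = 0.5769, -p*log2(p) = 0.4578
  s4: p = 5/26 = 0.1923, -p*log2(p) = 0.4574
H = sum of terms = 1.6153
Rounded to 2 decimals: 1.62

1.62


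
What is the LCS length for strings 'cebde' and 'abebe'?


DP table for LCS of 'cebde' and 'abebe':
       a  b  e  b  e
    0  0  0  0  0  0
  c 0  0  0  0  0  0
  e 0  0  0  1  1  1
  b 0  0  1  1  2  2
  d 0  0  1  1  2  2
  e 0  0  1  2  2  3
LCS: 'ebe'
LCS length = 3

3


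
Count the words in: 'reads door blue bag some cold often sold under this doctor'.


Counting words by splitting on spaces:
  Word 1: 'reads'
  Word 2: 'door'
  Word 3: 'blue'
  Word 4: 'bag'
  Word 5: 'some'
  Word 6: 'cold'
  Word 7: 'often'
  Word 8: 'sold'
  Word 9: 'under'
  Word 10: 'this'
  Word 11: 'doctor'
Total words: 11

11


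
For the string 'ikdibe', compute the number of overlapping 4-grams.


String 'ikdibe' has length L = 6.
Number of overlapping n-grams = L - n + 1
Substituting: 6 - 4 + 1 = 3

3


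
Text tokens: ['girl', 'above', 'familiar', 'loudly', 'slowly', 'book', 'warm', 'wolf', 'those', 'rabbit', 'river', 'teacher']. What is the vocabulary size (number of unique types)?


Listing all tokens and tracking unique types:
  Token 1: 'girl' -> NEW (unique so far: 1)
  Token 2: 'above' -> NEW (unique so far: 2)
  Token 3: 'familiar' -> NEW (unique so far: 3)
  Token 4: 'loudly' -> NEW (unique so far: 4)
  Token 5: 'slowly' -> NEW (unique so far: 5)
  Token 6: 'book' -> NEW (unique so far: 6)
  Token 7: 'warm' -> NEW (unique so far: 7)
  Token 8: 'wolf' -> NEW (unique so far: 8)
  Token 9: 'those' -> NEW (unique so far: 9)
  Token 10: 'rabbit' -> NEW (unique so far: 10)
  Token 11: 'river' -> NEW (unique so far: 11)
  Token 12: 'teacher' -> NEW (unique so far: 12)
Unique types: ('above', 'book', 'familiar', 'girl', 'loudly', 'rabbit', 'river', 'slowly', 'teacher', 'those', 'warm', 'wolf')
Vocabulary size: 12

12


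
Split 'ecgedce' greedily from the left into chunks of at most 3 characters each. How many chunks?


'ecgedce' has 7 characters.
Chunking with max size 3:
  Chunk 1: 'ecg' (positions 0-2)
  Chunk 2: 'edc' (positions 3-5)
  Chunk 3: 'e' (positions 6-6)
Total chunks: ceil(7 / 3) = 3

3


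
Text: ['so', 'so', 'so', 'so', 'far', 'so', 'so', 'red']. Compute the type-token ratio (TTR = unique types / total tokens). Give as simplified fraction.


Tokens: 8
Unique types: ('far', 'red', 'so') = 3
TTR = 3/8
Already in lowest terms.

3/8


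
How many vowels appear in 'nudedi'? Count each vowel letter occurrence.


Scanning each character of 'nudedi':
  Position 1: 'n' -> consonant (running count: 0)
  Position 2: 'u' -> vowel (running count: 1)
  Position 3: 'd' -> consonant (running count: 1)
  Position 4: 'e' -> vowel (running count: 2)
  Position 5: 'd' -> consonant (running count: 2)
  Position 6: 'i' -> vowel (running count: 3)
Total vowels: 3

3


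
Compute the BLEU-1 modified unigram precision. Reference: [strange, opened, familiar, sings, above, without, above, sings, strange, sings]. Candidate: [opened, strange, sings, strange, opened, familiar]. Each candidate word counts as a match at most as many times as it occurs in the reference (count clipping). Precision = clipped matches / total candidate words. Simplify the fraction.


Reference word counts: {'above': 2, 'familiar': 1, 'opened': 1, 'sings': 3, 'strange': 2, 'without': 1}
Checking each candidate word (with clipping):
  'opened' -> in reference (ref count 1, used 1/1) -> match (matches: 1)
  'strange' -> in reference (ref count 2, used 1/2) -> match (matches: 2)
  'sings' -> in reference (ref count 3, used 1/3) -> match (matches: 3)
  'strange' -> in reference (ref count 2, used 2/2) -> match (matches: 4)
  'opened' -> ref count 1 already used up (1/1) -> clipped, no match (matches: 4)
  'familiar' -> in reference (ref count 1, used 1/1) -> match (matches: 5)
Clipped matches: 5, Candidate length: 6
Precision = 5/6

5/6


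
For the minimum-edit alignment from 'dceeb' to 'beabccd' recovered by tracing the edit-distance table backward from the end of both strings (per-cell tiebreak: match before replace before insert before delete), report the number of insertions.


Edit distance = 6. Backtracking from cell (5, 7) with preference match > replace > insert > delete,
then listing the resulting alignment 'dceeb' -> 'beabccd' left to right:
  Step 1: delete 'd'
  Step 2: replace c->b
  Step 3: keep 'e'
  Step 4: replace e->a
  Step 5: keep 'b'
  Step 6: insert 'c' [insertion #1]
  Step 7: insert 'c' [insertion #2]
  Step 8: insert 'd' [insertion #3]
Total insertions: 3

3


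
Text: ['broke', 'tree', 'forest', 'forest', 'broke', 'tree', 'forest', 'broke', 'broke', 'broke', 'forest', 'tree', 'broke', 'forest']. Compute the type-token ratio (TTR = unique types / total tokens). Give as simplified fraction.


Tokens: 14
Unique types: ('broke', 'forest', 'tree') = 3
TTR = 3/14
Already in lowest terms.

3/14


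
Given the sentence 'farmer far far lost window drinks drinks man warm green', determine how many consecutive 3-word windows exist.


Word trigrams from [10] words:
  Trigram 1: (farmer far far)
  Trigram 2: (far far lost)
  Trigram 3: (far lost window)
  Trigram 4: (lost window drinks)
  Trigram 5: (window drinks drinks)
  Trigram 6: (drinks drinks man)
  Trigram 7: (drinks man warm)
  Trigram 8: (man warm green)
Total word trigrams: 10 - 2 = 8

8


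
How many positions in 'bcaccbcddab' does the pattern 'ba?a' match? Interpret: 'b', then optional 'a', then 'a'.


Pattern: ba?a means 'b', then optional 'a', then 'a'.
Scanning 'bcaccbcddab' position-by-position:
  Pos 0: window 'bca' -> no
  Pos 1: window 'cac' -> no
  Pos 2: window 'acc' -> no
  Pos 3: window 'ccb' -> no
  Pos 4: window 'cbc' -> no
  Pos 5: window 'bcd' -> no
  Pos 6: window 'cdd' -> no
  Pos 7: window 'dda' -> no
  Pos 8: window 'dab' -> no
  Pos 9: window 'ab' -> no
  Pos 10: window 'b' -> no
Total matches: 0

0


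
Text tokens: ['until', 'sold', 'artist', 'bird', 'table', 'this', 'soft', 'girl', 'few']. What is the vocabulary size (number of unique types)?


Listing all tokens and tracking unique types:
  Token 1: 'until' -> NEW (unique so far: 1)
  Token 2: 'sold' -> NEW (unique so far: 2)
  Token 3: 'artist' -> NEW (unique so far: 3)
  Token 4: 'bird' -> NEW (unique so far: 4)
  Token 5: 'table' -> NEW (unique so far: 5)
  Token 6: 'this' -> NEW (unique so far: 6)
  Token 7: 'soft' -> NEW (unique so far: 7)
  Token 8: 'girl' -> NEW (unique so far: 8)
  Token 9: 'few' -> NEW (unique so far: 9)
Unique types: ('artist', 'bird', 'few', 'girl', 'soft', 'sold', 'table', 'this', 'until')
Vocabulary size: 9

9


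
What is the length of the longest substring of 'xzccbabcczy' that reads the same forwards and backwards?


Scanning 'xzccbabcczy' for palindromic substrings.
Substring at positions 1-9: 'zccbabccz'.
Check: reverse('zccbabccz') = 'zccbabccz' -> palindrome confirmed.
Neighbouring characters ('x' / 'y') break symmetry, so it cannot extend further.
No longer palindromic substring exists; longest length = 9

9


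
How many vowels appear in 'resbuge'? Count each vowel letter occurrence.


Scanning each character of 'resbuge':
  Position 1: 'r' -> consonant (running count: 0)
  Position 2: 'e' -> vowel (running count: 1)
  Position 3: 's' -> consonant (running count: 1)
  Position 4: 'b' -> consonant (running count: 1)
  Position 5: 'u' -> vowel (running count: 2)
  Position 6: 'g' -> consonant (running count: 2)
  Position 7: 'e' -> vowel (running count: 3)
Total vowels: 3

3


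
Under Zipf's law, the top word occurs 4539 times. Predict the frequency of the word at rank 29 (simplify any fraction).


Zipf's law: freq(rank) = f1 / rank
f1 = 4539, rank = 29
freq = 4539 / 29
GCD(4539, 29) = 1
Simplified: 4539/29

4539/29


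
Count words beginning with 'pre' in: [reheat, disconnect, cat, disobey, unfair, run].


Checking each word for prefix 'pre':
  'reheat' -> no (count: 0)
  'disconnect' -> no (count: 0)
  'cat' -> no (count: 0)
  'disobey' -> no (count: 0)
  'unfair' -> no (count: 0)
  'run' -> no (count: 0)
Total with prefix 'pre': 0

0


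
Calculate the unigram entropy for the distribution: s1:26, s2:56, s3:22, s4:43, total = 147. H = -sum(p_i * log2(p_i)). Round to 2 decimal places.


Computing entropy H = -sum(p_i * log2(p_i)):
  s1: p = 26/147 = 0.1769, -p*log2(p) = 0.4420
  s2: p = 56/147 = 0.3810, -p*log2(p) = 0.5304
  s3: p = 22/147 = 0.1497, -p*log2(p) = 0.4101
  s4: p = 43/147 = 0.2925, -p*log2(p) = 0.5188
H = sum of terms = 1.9013
Rounded to 2 decimals: 1.90

1.90


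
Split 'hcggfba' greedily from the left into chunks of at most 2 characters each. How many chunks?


'hcggfba' has 7 characters.
Chunking with max size 2:
  Chunk 1: 'hc' (positions 0-1)
  Chunk 2: 'gg' (positions 2-3)
  Chunk 3: 'fb' (positions 4-5)
  Chunk 4: 'a' (positions 6-6)
Total chunks: ceil(7 / 2) = 4

4


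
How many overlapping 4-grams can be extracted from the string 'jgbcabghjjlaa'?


String 'jgbcabghjjlaa' has length L = 13.
Number of overlapping n-grams = L - n + 1
Substituting: 13 - 4 + 1 = 10

10


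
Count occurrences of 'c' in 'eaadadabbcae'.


Scanning 'eaadadabbcae' for 'c':
  Position 9: 'c' -> MATCH (count: 1)
Total occurrences of 'c': 1

1


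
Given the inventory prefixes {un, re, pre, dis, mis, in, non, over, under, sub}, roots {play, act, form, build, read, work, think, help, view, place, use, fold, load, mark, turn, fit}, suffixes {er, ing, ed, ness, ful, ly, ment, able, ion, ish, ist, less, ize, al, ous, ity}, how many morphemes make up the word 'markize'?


Segmenting 'markize' against the inventory:
  'mark' -> root (morpheme 1)
  'ize' -> suffix (morpheme 2)
Total morphemes: 2

2


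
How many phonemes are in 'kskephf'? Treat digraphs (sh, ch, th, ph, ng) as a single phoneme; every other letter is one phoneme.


Parsing 'kskephf' greedily, digraphs first:
  'k' -> consonant phoneme (phonemes so far: 1)
  's' -> consonant phoneme (phonemes so far: 2)
  'k' -> consonant phoneme (phonemes so far: 3)
  'e' -> vowel phoneme (phonemes so far: 4)
  'ph' -> digraph (1 consonant phoneme) (phonemes so far: 5)
  'f' -> consonant phoneme (phonemes so far: 6)
Total phonemes: 6

6


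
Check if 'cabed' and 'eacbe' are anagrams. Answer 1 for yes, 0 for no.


Sort characters of 'cabed': 'abcde'
Sort characters of 'eacbe': 'abcee'
Sorted forms differ -> they are NOT anagrams
Result: 0

0


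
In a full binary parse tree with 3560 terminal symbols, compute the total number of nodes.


Leaf nodes (terminals): 3560
Internal nodes = n - 1 = 3560 - 1 = 3559
Total = leaves + internal = 3560 + 3559 = 7119

7119


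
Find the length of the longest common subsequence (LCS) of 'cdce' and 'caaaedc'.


DP table for LCS of 'cdce' and 'caaaedc':
       c  a  a  a  e  d  c
    0  0  0  0  0  0  0  0
  c 0  1  1  1  1  1  1  1
  d 0  1  1  1  1  1  2  2
  c 0  1  1  1  1  1  2  3
  e 0  1  1  1  1  2  2  3
LCS: 'cdc'
LCS length = 3

3


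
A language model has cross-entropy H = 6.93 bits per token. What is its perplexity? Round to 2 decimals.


Perplexity formula: PP = 2^H
H = 6.93
PP = 2^6.93
Decompose: 2^6.93 = 2^6 * 2^0.93
2^6 = 64, 2^0.93 ~ 1.9052760
PP ~ 64 * 1.9052760 = 121.9376640
Rounded to 2 decimals: 121.94

121.94


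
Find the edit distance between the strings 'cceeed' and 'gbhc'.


Building DP table for s1='cceeed' (len 6) and s2='gbhc' (len 4):
       g  b  h  c
    0  1  2  3  4
  c 1  1  2  3  3
  c 2  2  2  3  3
  e 3  3  3  3  4
  e 4  4  4  4  4
  e 5  5  5  5  5
  d 6  6  6  6  6
Edit distance = dp[6][4] = 6

6


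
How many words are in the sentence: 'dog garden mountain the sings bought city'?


Counting words by splitting on spaces:
  Word 1: 'dog'
  Word 2: 'garden'
  Word 3: 'mountain'
  Word 4: 'the'
  Word 5: 'sings'
  Word 6: 'bought'
  Word 7: 'city'
Total words: 7

7


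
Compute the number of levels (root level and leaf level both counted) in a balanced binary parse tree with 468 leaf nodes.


In a balanced binary tree with n leaves the deepest leaf is ceil(log2(n)) edges below the root,
so counting node levels inclusive of root and leaves gives ceil(log2(n)) + 1 levels.
log2(468) = 8.8704
ceil(8.8704) = 9
levels = 9 + 1 = 10

10


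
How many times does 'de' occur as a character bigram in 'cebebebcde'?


Scanning 'cebebebcde' for bigram 'de':
  Position 0: 'ce' -> no
  Position 1: 'eb' -> no
  Position 2: 'be' -> no
  Position 3: 'eb' -> no
  Position 4: 'be' -> no
  Position 5: 'eb' -> no
  Position 6: 'bc' -> no
  Position 7: 'cd' -> no
  Position 8: 'de' -> MATCH
Total matches: 1

1


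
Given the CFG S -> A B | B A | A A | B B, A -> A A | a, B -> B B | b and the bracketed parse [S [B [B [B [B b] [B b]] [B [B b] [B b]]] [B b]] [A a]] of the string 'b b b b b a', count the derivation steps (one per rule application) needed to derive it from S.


Every bracketed nonterminal node [X ...] in the tree is produced by exactly one rule application.
Reading the tree off as a leftmost derivation:
  Step 1: S  =>  B A   (applied S -> B A)
  Step 2: B A  =>  B B A   (applied B -> B B)
  Step 3: B B A  =>  B B B A   (applied B -> B B)
  Step 4: B B B A  =>  B B B B A   (applied B -> B B)
  Step 5: B B B B A  =>  b B B B A   (applied B -> b)
  Step 6: b B B B A  =>  b b B B A   (applied B -> b)
  Step 7: b b B B A  =>  b b B B B A   (applied B -> B B)
  Step 8: b b B B B A  =>  b b b B B A   (applied B -> b)
  Step 9: b b b B B A  =>  b b b b B A   (applied B -> b)
  Step 10: b b b b B A  =>  b b b b b A   (applied B -> b)
  Step 11: b b b b b A  =>  b b b b b a   (applied A -> a)
Final yield: b b b b b a
Total rewrite steps: 11

11


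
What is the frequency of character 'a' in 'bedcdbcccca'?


Scanning 'bedcdbcccca' for 'a':
  Position 10: 'a' -> MATCH (count: 1)
Total occurrences of 'a': 1

1


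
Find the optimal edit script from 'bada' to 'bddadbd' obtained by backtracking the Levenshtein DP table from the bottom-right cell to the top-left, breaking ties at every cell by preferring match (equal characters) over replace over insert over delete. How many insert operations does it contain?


Edit distance = 4. Backtracking from cell (4, 7) with preference match > replace > insert > delete,
then listing the resulting alignment 'bada' -> 'bddadbd' left to right:
  Step 1: keep 'b'
  Step 2: insert 'd' [insertion #1]
  Step 3: insert 'd' [insertion #2]
  Step 4: keep 'a'
  Step 5: keep 'd'
  Step 6: insert 'b' [insertion #3]
  Step 7: replace a->d
Total insertions: 3

3


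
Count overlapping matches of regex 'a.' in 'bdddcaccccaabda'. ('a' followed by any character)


Pattern: a. means 'a' followed by any character.
Scanning 'bdddcaccccaabda' position-by-position:
  Pos 0: window 'bd' -> no
  Pos 1: window 'dd' -> no
  Pos 2: window 'dd' -> no
  Pos 3: window 'dc' -> no
  Pos 4: window 'ca' -> no
  Pos 5: window 'ac' -> MATCH
  Pos 6: window 'cc' -> no
  Pos 7: window 'cc' -> no
  Pos 8: window 'cc' -> no
  Pos 9: window 'ca' -> no
  Pos 10: window 'aa' -> MATCH
  Pos 11: window 'ab' -> MATCH
  Pos 12: window 'bd' -> no
  Pos 13: window 'da' -> no
  Pos 14: window 'a' -> no
Total matches: 3

3


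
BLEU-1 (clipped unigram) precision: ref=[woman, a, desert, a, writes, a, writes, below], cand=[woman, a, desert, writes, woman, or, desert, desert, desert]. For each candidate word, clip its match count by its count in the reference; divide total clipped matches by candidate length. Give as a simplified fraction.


Reference word counts: {'a': 3, 'below': 1, 'desert': 1, 'woman': 1, 'writes': 2}
Checking each candidate word (with clipping):
  'woman' -> in reference (ref count 1, used 1/1) -> match (matches: 1)
  'a' -> in reference (ref count 3, used 1/3) -> match (matches: 2)
  'desert' -> in reference (ref count 1, used 1/1) -> match (matches: 3)
  'writes' -> in reference (ref count 2, used 1/2) -> match (matches: 4)
  'woman' -> ref count 1 already used up (1/1) -> clipped, no match (matches: 4)
  'or' -> not in reference -> no match (matches: 4)
  'desert' -> ref count 1 already used up (1/1) -> clipped, no match (matches: 4)
  'desert' -> ref count 1 already used up (1/1) -> clipped, no match (matches: 4)
  'desert' -> ref count 1 already used up (1/1) -> clipped, no match (matches: 4)
Clipped matches: 4, Candidate length: 9
Precision = 4/9

4/9


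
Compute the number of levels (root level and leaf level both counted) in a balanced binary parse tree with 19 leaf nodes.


In a balanced binary tree with n leaves the deepest leaf is ceil(log2(n)) edges below the root,
so counting node levels inclusive of root and leaves gives ceil(log2(n)) + 1 levels.
log2(19) = 4.2479
ceil(4.2479) = 5
levels = 5 + 1 = 6

6


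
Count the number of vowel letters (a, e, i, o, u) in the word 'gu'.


Scanning each character of 'gu':
  Position 1: 'g' -> consonant (running count: 0)
  Position 2: 'u' -> vowel (running count: 1)
Total vowels: 1

1


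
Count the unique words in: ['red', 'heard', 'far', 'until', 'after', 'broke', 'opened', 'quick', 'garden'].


Listing all tokens and tracking unique types:
  Token 1: 'red' -> NEW (unique so far: 1)
  Token 2: 'heard' -> NEW (unique so far: 2)
  Token 3: 'far' -> NEW (unique so far: 3)
  Token 4: 'until' -> NEW (unique so far: 4)
  Token 5: 'after' -> NEW (unique so far: 5)
  Token 6: 'broke' -> NEW (unique so far: 6)
  Token 7: 'opened' -> NEW (unique so far: 7)
  Token 8: 'quick' -> NEW (unique so far: 8)
  Token 9: 'garden' -> NEW (unique so far: 9)
Unique types: ('after', 'broke', 'far', 'garden', 'heard', 'opened', 'quick', 'red', 'until')
Vocabulary size: 9

9


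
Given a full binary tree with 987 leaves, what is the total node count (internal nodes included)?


Leaf nodes (terminals): 987
Internal nodes = n - 1 = 987 - 1 = 986
Total = leaves + internal = 987 + 986 = 1973

1973


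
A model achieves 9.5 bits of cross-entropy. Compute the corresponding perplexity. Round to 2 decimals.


Perplexity formula: PP = 2^H
H = 9.5
PP = 2^9.5
Decompose: 2^9.5 = 2^9 * 2^0.5 = 2^9 * sqrt(2)
2^9 = 512, sqrt(2) ~ 1.4142136
PP ~ 512 * 1.4142136 = 724.0773632
Rounded to 2 decimals: 724.08

724.08


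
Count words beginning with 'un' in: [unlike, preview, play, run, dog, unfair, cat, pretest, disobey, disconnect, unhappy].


Checking each word for prefix 'un':
  'unlike' -> YES, starts with 'un' (count: 1)
  'preview' -> no (count: 1)
  'play' -> no (count: 1)
  'run' -> no (count: 1)
  'dog' -> no (count: 1)
  'unfair' -> YES, starts with 'un' (count: 2)
  'cat' -> no (count: 2)
  'pretest' -> no (count: 2)
  'disobey' -> no (count: 2)
  'disconnect' -> no (count: 2)
  'unhappy' -> YES, starts with 'un' (count: 3)
Total with prefix 'un': 3

3


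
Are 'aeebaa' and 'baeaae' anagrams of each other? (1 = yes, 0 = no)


Sort characters of 'aeebaa': 'aaabee'
Sort characters of 'baeaae': 'aaabee'
Sorted forms match -> they ARE anagrams
Result: 1

1


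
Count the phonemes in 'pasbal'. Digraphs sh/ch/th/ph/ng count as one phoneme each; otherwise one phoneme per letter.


Parsing 'pasbal' greedily, digraphs first:
  'p' -> consonant phoneme (phonemes so far: 1)
  'a' -> vowel phoneme (phonemes so far: 2)
  's' -> consonant phoneme (phonemes so far: 3)
  'b' -> consonant phoneme (phonemes so far: 4)
  'a' -> vowel phoneme (phonemes so far: 5)
  'l' -> consonant phoneme (phonemes so far: 6)
Total phonemes: 6

6


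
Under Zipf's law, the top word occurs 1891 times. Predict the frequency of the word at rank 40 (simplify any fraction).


Zipf's law: freq(rank) = f1 / rank
f1 = 1891, rank = 40
freq = 1891 / 40
GCD(1891, 40) = 1
Simplified: 1891/40

1891/40


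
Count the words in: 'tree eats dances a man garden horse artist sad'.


Counting words by splitting on spaces:
  Word 1: 'tree'
  Word 2: 'eats'
  Word 3: 'dances'
  Word 4: 'a'
  Word 5: 'man'
  Word 6: 'garden'
  Word 7: 'horse'
  Word 8: 'artist'
  Word 9: 'sad'
Total words: 9

9


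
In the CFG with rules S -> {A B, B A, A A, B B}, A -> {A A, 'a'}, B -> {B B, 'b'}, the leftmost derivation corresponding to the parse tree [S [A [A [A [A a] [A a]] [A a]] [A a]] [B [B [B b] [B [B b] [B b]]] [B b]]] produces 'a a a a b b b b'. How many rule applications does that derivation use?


Every bracketed nonterminal node [X ...] in the tree is produced by exactly one rule application.
Reading the tree off as a leftmost derivation:
  Step 1: S  =>  A B   (applied S -> A B)
  Step 2: A B  =>  A A B   (applied A -> A A)
  Step 3: A A B  =>  A A A B   (applied A -> A A)
  Step 4: A A A B  =>  A A A A B   (applied A -> A A)
  Step 5: A A A A B  =>  a A A A B   (applied A -> a)
  Step 6: a A A A B  =>  a a A A B   (applied A -> a)
  Step 7: a a A A B  =>  a a a A B   (applied A -> a)
  Step 8: a a a A B  =>  a a a a B   (applied A -> a)
  Step 9: a a a a B  =>  a a a a B B   (applied B -> B B)
  Step 10: a a a a B B  =>  a a a a B B B   (applied B -> B B)
  Step 11: a a a a B B B  =>  a a a a b B B   (applied B -> b)
  Step 12: a a a a b B B  =>  a a a a b B B B   (applied B -> B B)
  Step 13: a a a a b B B B  =>  a a a a b b B B   (applied B -> b)
  Step 14: a a a a b b B B  =>  a a a a b b b B   (applied B -> b)
  Step 15: a a a a b b b B  =>  a a a a b b b b   (applied B -> b)
Final yield: a a a a b b b b
Total rewrite steps: 15

15


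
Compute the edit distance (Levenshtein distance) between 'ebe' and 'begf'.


Building DP table for s1='ebe' (len 3) and s2='begf' (len 4):
       b  e  g  f
    0  1  2  3  4
  e 1  1  1  2  3
  b 2  1  2  2  3
  e 3  2  1  2  3
Edit distance = dp[3][4] = 3

3


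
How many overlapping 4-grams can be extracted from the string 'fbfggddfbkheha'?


String 'fbfggddfbkheha' has length L = 14.
Number of overlapping n-grams = L - n + 1
Substituting: 14 - 4 + 1 = 11

11


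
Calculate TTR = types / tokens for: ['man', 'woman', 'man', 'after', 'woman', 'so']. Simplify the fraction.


Tokens: 6
Unique types: ('after', 'man', 'so', 'woman') = 4
TTR = 4/6
Simplify: divide both by 2 -> 2/3
TTR = 2/3

2/3


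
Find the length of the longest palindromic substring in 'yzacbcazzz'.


Scanning 'yzacbcazzz' for palindromic substrings.
Substring at positions 1-7: 'zacbcaz'.
Check: reverse('zacbcaz') = 'zacbcaz' -> palindrome confirmed.
Neighbouring characters ('y' / 'z') break symmetry, so it cannot extend further.
No longer palindromic substring exists; longest length = 7

7


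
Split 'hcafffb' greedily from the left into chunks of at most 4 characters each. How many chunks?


'hcafffb' has 7 characters.
Chunking with max size 4:
  Chunk 1: 'hcaf' (positions 0-3)
  Chunk 2: 'ffb' (positions 4-6)
Total chunks: ceil(7 / 4) = 2

2


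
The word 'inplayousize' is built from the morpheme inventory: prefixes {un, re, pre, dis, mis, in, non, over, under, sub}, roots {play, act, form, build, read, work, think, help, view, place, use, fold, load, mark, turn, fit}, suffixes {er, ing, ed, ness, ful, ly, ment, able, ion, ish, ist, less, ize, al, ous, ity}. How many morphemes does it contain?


Segmenting 'inplayousize' against the inventory:
  'in' -> prefix (morpheme 1)
  'play' -> root (morpheme 2)
  'ous' -> suffix (morpheme 3)
  'ize' -> suffix (morpheme 4)
Total morphemes: 4

4


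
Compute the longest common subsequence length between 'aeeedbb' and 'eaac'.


DP table for LCS of 'aeeedbb' and 'eaac':
       e  a  a  c
    0  0  0  0  0
  a 0  0  1  1  1
  e 0  1  1  1  1
  e 0  1  1  1  1
  e 0  1  1  1  1
  d 0  1  1  1  1
  b 0  1  1  1  1
  b 0  1  1  1  1
LCS: 'a'
LCS length = 1

1


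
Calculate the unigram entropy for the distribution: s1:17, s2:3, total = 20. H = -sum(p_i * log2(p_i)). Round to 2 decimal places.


Computing entropy H = -sum(p_i * log2(p_i)):
  s1: p = 17/20 = 0.8500, -p*log2(p) = 0.1993
  s2: p = 3/20 = 0.1500, -p*log2(p) = 0.4105
H = sum of terms = 0.6098
Rounded to 2 decimals: 0.61

0.61


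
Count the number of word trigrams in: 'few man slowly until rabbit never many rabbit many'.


Word trigrams from [9] words:
  Trigram 1: (few man slowly)
  Trigram 2: (man slowly until)
  Trigram 3: (slowly until rabbit)
  Trigram 4: (until rabbit never)
  Trigram 5: (rabbit never many)
  Trigram 6: (never many rabbit)
  Trigram 7: (many rabbit many)
Total word trigrams: 9 - 2 = 7

7


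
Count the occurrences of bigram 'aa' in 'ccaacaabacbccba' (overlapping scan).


Scanning 'ccaacaabacbccba' for bigram 'aa':
  Position 0: 'cc' -> no
  Position 1: 'ca' -> no
  Position 2: 'aa' -> MATCH
  Position 3: 'ac' -> no
  Position 4: 'ca' -> no
  Position 5: 'aa' -> MATCH
  Position 6: 'ab' -> no
  Position 7: 'ba' -> no
  Position 8: 'ac' -> no
  Position 9: 'cb' -> no
  Position 10: 'bc' -> no
  Position 11: 'cc' -> no
  Position 12: 'cb' -> no
  Position 13: 'ba' -> no
Total matches: 2

2


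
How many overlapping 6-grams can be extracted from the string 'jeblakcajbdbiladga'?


String 'jeblakcajbdbiladga' has length L = 18.
Number of overlapping n-grams = L - n + 1
Substituting: 18 - 6 + 1 = 13

13


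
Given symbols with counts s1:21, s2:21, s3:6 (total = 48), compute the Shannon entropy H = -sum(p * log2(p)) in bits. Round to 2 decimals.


Computing entropy H = -sum(p_i * log2(p_i)):
  s1: p = 21/48 = 0.4375, -p*log2(p) = 0.5218
  s2: p = 21/48 = 0.4375, -p*log2(p) = 0.5218
  s3: p = 6/48 = 0.1250, -p*log2(p) = 0.3750
H = sum of terms = 1.4186
Rounded to 2 decimals: 1.42

1.42


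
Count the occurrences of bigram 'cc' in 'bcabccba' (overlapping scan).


Scanning 'bcabccba' for bigram 'cc':
  Position 0: 'bc' -> no
  Position 1: 'ca' -> no
  Position 2: 'ab' -> no
  Position 3: 'bc' -> no
  Position 4: 'cc' -> MATCH
  Position 5: 'cb' -> no
  Position 6: 'ba' -> no
Total matches: 1

1


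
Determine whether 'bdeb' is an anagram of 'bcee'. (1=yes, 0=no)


Sort characters of 'bdeb': 'bbde'
Sort characters of 'bcee': 'bcee'
Sorted forms differ -> they are NOT anagrams
Result: 0

0


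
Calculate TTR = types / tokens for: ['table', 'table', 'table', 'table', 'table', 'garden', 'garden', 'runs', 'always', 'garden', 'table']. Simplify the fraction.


Tokens: 11
Unique types: ('always', 'garden', 'runs', 'table') = 4
TTR = 4/11
Already in lowest terms.

4/11


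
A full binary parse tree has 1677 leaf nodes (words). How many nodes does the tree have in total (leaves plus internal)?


Leaf nodes (terminals): 1677
Internal nodes = n - 1 = 1677 - 1 = 1676
Total = leaves + internal = 1677 + 1676 = 3353

3353


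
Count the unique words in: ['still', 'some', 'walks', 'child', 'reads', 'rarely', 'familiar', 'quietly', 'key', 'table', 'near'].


Listing all tokens and tracking unique types:
  Token 1: 'still' -> NEW (unique so far: 1)
  Token 2: 'some' -> NEW (unique so far: 2)
  Token 3: 'walks' -> NEW (unique so far: 3)
  Token 4: 'child' -> NEW (unique so far: 4)
  Token 5: 'reads' -> NEW (unique so far: 5)
  Token 6: 'rarely' -> NEW (unique so far: 6)
  Token 7: 'familiar' -> NEW (unique so far: 7)
  Token 8: 'quietly' -> NEW (unique so far: 8)
  Token 9: 'key' -> NEW (unique so far: 9)
  Token 10: 'table' -> NEW (unique so far: 10)
  Token 11: 'near' -> NEW (unique so far: 11)
Unique types: ('child', 'familiar', 'key', 'near', 'quietly', 'rarely', 'reads', 'some', 'still', 'table', 'walks')
Vocabulary size: 11

11


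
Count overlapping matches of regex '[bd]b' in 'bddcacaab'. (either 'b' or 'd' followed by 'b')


Pattern: [bd]b means either 'b' or 'd' followed by 'b'.
Scanning 'bddcacaab' position-by-position:
  Pos 0: window 'bd' -> no
  Pos 1: window 'dd' -> no
  Pos 2: window 'dc' -> no
  Pos 3: window 'ca' -> no
  Pos 4: window 'ac' -> no
  Pos 5: window 'ca' -> no
  Pos 6: window 'aa' -> no
  Pos 7: window 'ab' -> no
  Pos 8: window 'b' -> no
Total matches: 0

0


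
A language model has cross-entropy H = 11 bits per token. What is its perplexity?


Perplexity formula: PP = 2^H
H = 11
PP = 2^11
PP = 2^11 = 2048

2048


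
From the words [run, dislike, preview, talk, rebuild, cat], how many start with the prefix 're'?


Checking each word for prefix 're':
  'run' -> no (count: 0)
  'dislike' -> no (count: 0)
  'preview' -> no (count: 0)
  'talk' -> no (count: 0)
  'rebuild' -> YES, starts with 're' (count: 1)
  'cat' -> no (count: 1)
Total with prefix 're': 1

1


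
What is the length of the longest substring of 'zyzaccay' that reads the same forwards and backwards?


Scanning 'zyzaccay' for palindromic substrings.
Substring at positions 3-6: 'acca'.
Check: reverse('acca') = 'acca' -> palindrome confirmed.
Neighbouring characters ('z' / 'y') break symmetry, so it cannot extend further.
No longer palindromic substring exists; longest length = 4

4


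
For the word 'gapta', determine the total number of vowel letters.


Scanning each character of 'gapta':
  Position 1: 'g' -> consonant (running count: 0)
  Position 2: 'a' -> vowel (running count: 1)
  Position 3: 'p' -> consonant (running count: 1)
  Position 4: 't' -> consonant (running count: 1)
  Position 5: 'a' -> vowel (running count: 2)
Total vowels: 2

2


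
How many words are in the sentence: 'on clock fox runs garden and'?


Counting words by splitting on spaces:
  Word 1: 'on'
  Word 2: 'clock'
  Word 3: 'fox'
  Word 4: 'runs'
  Word 5: 'garden'
  Word 6: 'and'
Total words: 6

6


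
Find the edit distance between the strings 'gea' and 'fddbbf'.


Building DP table for s1='gea' (len 3) and s2='fddbbf' (len 6):
       f  d  d  b  b  f
    0  1  2  3  4  5  6
  g 1  1  2  3  4  5  6
  e 2  2  2  3  4  5  6
  a 3  3  3  3  4  5  6
Edit distance = dp[3][6] = 6

6


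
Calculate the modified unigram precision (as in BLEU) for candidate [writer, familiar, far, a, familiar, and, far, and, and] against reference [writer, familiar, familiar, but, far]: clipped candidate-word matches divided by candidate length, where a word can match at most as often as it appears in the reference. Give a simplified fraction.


Reference word counts: {'but': 1, 'familiar': 2, 'far': 1, 'writer': 1}
Checking each candidate word (with clipping):
  'writer' -> in reference (ref count 1, used 1/1) -> match (matches: 1)
  'familiar' -> in reference (ref count 2, used 1/2) -> match (matches: 2)
  'far' -> in reference (ref count 1, used 1/1) -> match (matches: 3)
  'a' -> not in reference -> no match (matches: 3)
  'familiar' -> in reference (ref count 2, used 2/2) -> match (matches: 4)
  'and' -> not in reference -> no match (matches: 4)
  'far' -> ref count 1 already used up (1/1) -> clipped, no match (matches: 4)
  'and' -> not in reference -> no match (matches: 4)
  'and' -> not in reference -> no match (matches: 4)
Clipped matches: 4, Candidate length: 9
Precision = 4/9

4/9


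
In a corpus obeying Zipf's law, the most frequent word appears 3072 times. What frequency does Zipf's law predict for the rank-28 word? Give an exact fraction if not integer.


Zipf's law: freq(rank) = f1 / rank
f1 = 3072, rank = 28
freq = 3072 / 28
GCD(3072, 28) = 4
Simplified: 768/7

768/7


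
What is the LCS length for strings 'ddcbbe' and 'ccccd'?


DP table for LCS of 'ddcbbe' and 'ccccd':
       c  c  c  c  d
    0  0  0  0  0  0
  d 0  0  0  0  0  1
  d 0  0  0  0  0  1
  c 0  1  1  1  1  1
  b 0  1  1  1  1  1
  b 0  1  1  1  1  1
  e 0  1  1  1  1  1
LCS: 'd'
LCS length = 1

1


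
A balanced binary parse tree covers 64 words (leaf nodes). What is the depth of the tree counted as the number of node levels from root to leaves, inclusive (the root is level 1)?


In a balanced binary tree with n leaves the deepest leaf is ceil(log2(n)) edges below the root,
so counting node levels inclusive of root and leaves gives ceil(log2(n)) + 1 levels.
log2(64) = 6.0000
ceil(6.0000) = 6
levels = 6 + 1 = 7

7
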